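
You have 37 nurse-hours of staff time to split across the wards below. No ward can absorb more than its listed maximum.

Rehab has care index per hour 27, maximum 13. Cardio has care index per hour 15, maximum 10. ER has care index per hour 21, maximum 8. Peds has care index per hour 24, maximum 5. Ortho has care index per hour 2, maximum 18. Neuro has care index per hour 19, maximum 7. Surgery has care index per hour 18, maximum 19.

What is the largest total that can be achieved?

844

Highest care index per hour first: Rehab 27 > Peds 24 > ER 21 > Neuro 19 > Surgery 18 > Cardio 15 > Ortho 2.
Rehab: +13 to 13 (cap) — 24 left.
Give Peds 5 to hit its cap of 5 — 19 left.
ER takes 8 to reach its cap of 8 — 11 left.
Give Neuro 7 to hit its cap of 7 — 4 left.
Surgery: +4 (room for 19) → 4. Pool exhausted.
Total = 27×13 + 21×8 + 24×5 + 19×7 + 18×4 = 844.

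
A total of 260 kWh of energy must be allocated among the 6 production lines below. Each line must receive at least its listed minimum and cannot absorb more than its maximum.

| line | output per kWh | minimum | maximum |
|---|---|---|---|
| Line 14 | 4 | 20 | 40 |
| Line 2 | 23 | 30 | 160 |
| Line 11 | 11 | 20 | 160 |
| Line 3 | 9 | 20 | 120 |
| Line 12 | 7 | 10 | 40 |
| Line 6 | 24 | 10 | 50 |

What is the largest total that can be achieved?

Meeting every minimum uses 20+30+20+20+10+10 = 110 kWh, leaving 150.
Order the production lines by output per kWh: Line 6 24 > Line 2 23 > Line 11 11 > Line 3 9 > Line 12 7 > Line 14 4.
Line 6 takes 40 more to reach its cap of 50 → 110 left.
Line 2 has room for 130 more but only 110 remain, so it gets 140.
Total = 4×20 + 23×140 + 11×20 + 9×20 + 7×10 + 24×50 = 4970.

4970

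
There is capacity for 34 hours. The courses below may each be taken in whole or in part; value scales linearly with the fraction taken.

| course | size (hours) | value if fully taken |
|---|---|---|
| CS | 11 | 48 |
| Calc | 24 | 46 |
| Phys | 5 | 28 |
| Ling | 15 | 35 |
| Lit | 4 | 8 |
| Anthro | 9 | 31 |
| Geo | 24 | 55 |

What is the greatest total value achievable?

128

Rank by value-to-size ratio: Phys 28/5≈5.6, CS 48/11≈4.36, Anthro 31/9≈3.44, Ling 35/15≈2.33, Geo 55/24≈2.29, Lit 8/4≈2, Calc 46/24≈1.92.
Take all of Phys (5 hours, value 28) → 29 hours left.
Take all of CS (11 hours, value 48) → 18 hours left.
All 9 hours of Anthro fit (value 31) → 9 remain.
9 hours left: a 9/15 share of Ling gives 35×9/15 = 21.
Total value = 128.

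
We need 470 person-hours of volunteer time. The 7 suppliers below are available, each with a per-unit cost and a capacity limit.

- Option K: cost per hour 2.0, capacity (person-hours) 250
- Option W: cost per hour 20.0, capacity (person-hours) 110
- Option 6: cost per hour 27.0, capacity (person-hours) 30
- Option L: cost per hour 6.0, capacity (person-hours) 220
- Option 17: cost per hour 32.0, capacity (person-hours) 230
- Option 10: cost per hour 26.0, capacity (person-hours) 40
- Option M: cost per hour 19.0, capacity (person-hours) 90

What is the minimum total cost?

1820

Use suppliers in increasing cost order.
Take 250 from Option K at 2.0 ; need 220 more.
Take 220 from Option L at 6.0 ; need 0 more.
Option M, Option W, Option 10, Option 6, Option 17: unused.
Cost = 250×2.0 + 220×6.0 = 1820.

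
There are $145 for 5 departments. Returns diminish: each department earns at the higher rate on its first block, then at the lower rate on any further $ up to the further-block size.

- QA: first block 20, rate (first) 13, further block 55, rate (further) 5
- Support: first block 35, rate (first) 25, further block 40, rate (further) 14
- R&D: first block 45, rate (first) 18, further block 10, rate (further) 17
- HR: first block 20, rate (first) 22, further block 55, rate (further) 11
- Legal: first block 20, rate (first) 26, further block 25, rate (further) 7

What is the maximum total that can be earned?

Rank every tier by rate: Legal/tier1 26 > Support/tier1 25 > HR/tier1 22 > R&D/tier1 18 > R&D/tier2 17 > Support/tier2 14 > QA/tier1 13 > HR/tier2 11 > Legal/tier2 7 > QA/tier2 5.
Legal tier1 at 26: fill all 20 — 125 left.
Fill Support tier1 block (35 at 25) — 90 left.
HR/tier1 (22): +20 — 70 left.
Fill R&D tier1 block (45 at 18) — 25 left.
R&D tier2 at 17: fill all 10 — 15 left.
Support tier2 at 14: only 15 left, fill 15.
Total = 26×20 + 25×35 + 22×20 + 18×45 + 17×10 + 14×15 = 3025.

3025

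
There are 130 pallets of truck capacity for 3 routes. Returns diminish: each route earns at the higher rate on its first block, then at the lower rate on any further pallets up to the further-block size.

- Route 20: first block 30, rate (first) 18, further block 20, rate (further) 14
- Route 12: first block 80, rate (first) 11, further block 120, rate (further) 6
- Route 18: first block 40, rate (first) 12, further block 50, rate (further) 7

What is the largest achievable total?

1740

Rank every tier by rate: Route 20/T1 18 > Route 20/T2 14 > Route 18/T1 12 > Route 12/T1 11 > Route 18/T2 7 > Route 12/T2 6.
Route 20/T1 (18): +30 → 100 left.
Route 20/T2 (14): +20 → 80 left.
Route 18/T1 (12): +40 → 40 left.
Route 12 T1 at 11: only 40 left, fill 40.
Total = 18×30 + 14×20 + 12×40 + 11×40 = 1740.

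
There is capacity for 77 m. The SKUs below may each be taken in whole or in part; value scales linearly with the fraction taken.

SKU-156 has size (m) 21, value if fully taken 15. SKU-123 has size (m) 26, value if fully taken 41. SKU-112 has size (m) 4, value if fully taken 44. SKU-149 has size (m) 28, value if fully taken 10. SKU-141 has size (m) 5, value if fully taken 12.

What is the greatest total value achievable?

Best value per unit of size first: SKU-112 44/4≈11, SKU-141 12/5≈2.4, SKU-123 41/26≈1.58, SKU-156 15/21≈0.714, SKU-149 10/28≈0.357.
All 4 m of SKU-112 fit (value 44) — 73 remain.
Take all of SKU-141 (5 m, value 12) — 68 m left.
Take all of SKU-123 (26 m, value 41) — 42 m left.
All 21 m of SKU-156 fit (value 15) — 21 remain.
Only 21 m remain; take 21/28 of SKU-149 for value 10×21/28 = 7.5.
Total value = 119.5.

119.5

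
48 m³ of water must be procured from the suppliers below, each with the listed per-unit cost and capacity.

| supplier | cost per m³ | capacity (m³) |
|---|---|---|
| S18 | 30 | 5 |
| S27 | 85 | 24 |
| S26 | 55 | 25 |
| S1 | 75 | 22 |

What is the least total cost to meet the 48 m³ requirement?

2875

Cheapest first:
S18 (30): use full 5 ; 43 m³ to go.
Take 25 from S26 at 55 ; need 18 more.
S1 (75): take the remaining 18 ; done.
S27: unused.
Cost = 5×30 + 25×55 + 18×75 = 2875.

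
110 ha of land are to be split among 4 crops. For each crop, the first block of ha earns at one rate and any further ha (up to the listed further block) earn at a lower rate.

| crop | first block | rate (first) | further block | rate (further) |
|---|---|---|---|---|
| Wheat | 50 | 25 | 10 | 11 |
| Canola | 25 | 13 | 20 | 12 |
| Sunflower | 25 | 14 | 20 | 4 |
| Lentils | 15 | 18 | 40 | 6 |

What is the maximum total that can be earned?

2130

Rank every tier by rate: Wheat/first 25 > Lentils/first 18 > Sunflower/first 14 > Canola/first 13 > Canola/second 12 > Wheat/second 11 > Lentils/second 6 > Sunflower/second 4.
Wheat first at 25: fill all 50 — 60 left.
Fill Lentils first block (15 at 18) — 45 left.
Sunflower first at 14: fill all 25 — 20 left.
20 remain; put them into Canola first at 13.
Total = 25×50 + 18×15 + 14×25 + 13×20 = 2130.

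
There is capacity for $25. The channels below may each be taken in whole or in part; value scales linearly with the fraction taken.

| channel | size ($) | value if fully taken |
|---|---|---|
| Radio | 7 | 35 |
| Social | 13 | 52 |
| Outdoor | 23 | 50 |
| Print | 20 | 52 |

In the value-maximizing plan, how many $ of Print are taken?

Sort by value density: Radio 35/7≈5, Social 52/13≈4, Print 52/20≈2.6, Outdoor 50/23≈2.17.
Take all of Radio (7 $, value 35) ; 18 $ left.
Take all of Social (13 $, value 52) ; 5 $ left.
Fill the last 5 $ with part of Print: 5/20 of it earns 13.

5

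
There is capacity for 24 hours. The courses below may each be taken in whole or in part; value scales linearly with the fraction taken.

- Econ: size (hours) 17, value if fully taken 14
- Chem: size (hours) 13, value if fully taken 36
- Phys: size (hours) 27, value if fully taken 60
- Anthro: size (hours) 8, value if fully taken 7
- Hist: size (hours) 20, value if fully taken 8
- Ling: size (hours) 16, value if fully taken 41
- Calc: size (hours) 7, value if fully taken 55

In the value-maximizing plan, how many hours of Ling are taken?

4

Rank by value-to-size ratio: Calc 55/7≈7.86, Chem 36/13≈2.77, Ling 41/16≈2.56, Phys 60/27≈2.22, Anthro 7/8≈0.875, Econ 14/17≈0.824, Hist 8/20≈0.4.
Take all of Calc (7 hours, value 55) ; 17 hours left.
Take all of Chem (13 hours, value 36) ; 4 hours left.
Fill the last 4 hours with part of Ling: 4/16 of it earns 10.25.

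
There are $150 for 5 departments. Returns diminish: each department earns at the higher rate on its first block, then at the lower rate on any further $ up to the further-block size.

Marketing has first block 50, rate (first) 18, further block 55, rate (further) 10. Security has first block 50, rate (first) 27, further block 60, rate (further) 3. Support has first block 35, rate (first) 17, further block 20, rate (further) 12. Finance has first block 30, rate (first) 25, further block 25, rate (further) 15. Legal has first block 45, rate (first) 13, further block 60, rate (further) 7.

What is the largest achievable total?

3340

Order all 10 blocks by rate: Security/T1 27 > Finance/T1 25 > Marketing/T1 18 > Support/T1 17 > Finance/T2 15 > Legal/T1 13 > Support/T2 12 > Marketing/T2 10 > Legal/T2 7 > Security/T2 3.
Security T1 at 27: fill all 50 — 100 left.
Finance T1 at 25: fill all 30 — 70 left.
Fill Marketing T1 block (50 at 18) — 20 left.
20 remain; put them into Support T1 at 17.
Total = 27×50 + 25×30 + 18×50 + 17×20 = 3340.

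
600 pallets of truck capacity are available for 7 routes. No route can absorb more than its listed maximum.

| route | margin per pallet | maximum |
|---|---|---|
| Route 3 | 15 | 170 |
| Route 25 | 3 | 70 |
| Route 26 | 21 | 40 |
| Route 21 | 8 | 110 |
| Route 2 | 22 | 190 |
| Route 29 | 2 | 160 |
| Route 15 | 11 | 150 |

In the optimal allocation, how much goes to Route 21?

50

Order the routes by margin per pallet: Route 2 22 > Route 26 21 > Route 3 15 > Route 15 11 > Route 21 8 > Route 25 3 > Route 29 2.
Route 2: +190 to 190 (cap) → 410 left.
Route 26: +40 to 40 (cap) → 370 left.
Give Route 3 170 to hit its cap of 170 → 200 left.
Route 15: +150 to 150 (cap) → 50 left.
Only 50 left; Route 21 takes them to reach 50.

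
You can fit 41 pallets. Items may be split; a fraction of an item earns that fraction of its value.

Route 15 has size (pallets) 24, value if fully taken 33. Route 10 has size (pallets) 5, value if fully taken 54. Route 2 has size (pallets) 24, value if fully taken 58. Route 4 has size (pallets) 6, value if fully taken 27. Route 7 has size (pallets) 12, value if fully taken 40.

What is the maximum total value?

164.5

Rank by value-to-size ratio: Route 10 54/5≈10.8, Route 4 27/6≈4.5, Route 7 40/12≈3.33, Route 2 58/24≈2.42, Route 15 33/24≈1.38.
All 5 pallets of Route 10 fit (value 54) — 36 remain.
All 6 pallets of Route 4 fit (value 27) — 30 remain.
Take all of Route 7 (12 pallets, value 40) — 18 pallets left.
Fill the last 18 pallets with part of Route 2: 18/24 of it earns 43.5.
Total value = 164.5.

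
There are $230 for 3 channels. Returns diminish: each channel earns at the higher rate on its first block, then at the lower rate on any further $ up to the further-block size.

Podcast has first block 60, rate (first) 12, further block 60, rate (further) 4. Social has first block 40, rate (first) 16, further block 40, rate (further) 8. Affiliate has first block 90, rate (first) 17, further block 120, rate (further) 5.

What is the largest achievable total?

Order all 6 blocks by rate: Affiliate/T1 17 > Social/T1 16 > Podcast/T1 12 > Social/T2 8 > Affiliate/T2 5 > Podcast/T2 4.
Fill Affiliate T1 block (90 at 17) ; 140 left.
Social/T1 (16): +40 ; 100 left.
Podcast/T1 (12): +60 ; 40 left.
Social T2 at 8: fill all 40 ; 0 left.
Total = 17×90 + 16×40 + 12×60 + 8×40 = 3210.

3210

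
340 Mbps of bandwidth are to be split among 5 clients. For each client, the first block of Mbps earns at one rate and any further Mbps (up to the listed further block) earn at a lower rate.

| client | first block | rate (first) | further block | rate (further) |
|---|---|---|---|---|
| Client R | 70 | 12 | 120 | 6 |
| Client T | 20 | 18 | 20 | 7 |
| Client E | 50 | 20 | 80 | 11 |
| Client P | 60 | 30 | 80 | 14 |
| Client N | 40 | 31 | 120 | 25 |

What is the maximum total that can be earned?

8100

Treat each block as its own option and order by rate: Client N/T1 31 > Client P/T1 30 > Client N/T2 25 > Client E/T1 20 > Client T/T1 18 > Client P/T2 14 > Client R/T1 12 > Client E/T2 11 > Client T/T2 7 > Client R/T2 6.
Client N T1 at 31: fill all 40 → 300 left.
Client P T1 at 30: fill all 60 → 240 left.
Client N T2 at 25: fill all 120 → 120 left.
Client E T1 at 20: fill all 50 → 70 left.
Client T T1 at 18: fill all 20 → 50 left.
50 remain; put them into Client P T2 at 14.
Total = 31×40 + 30×60 + 25×120 + 20×50 + 18×20 + 14×50 = 8100.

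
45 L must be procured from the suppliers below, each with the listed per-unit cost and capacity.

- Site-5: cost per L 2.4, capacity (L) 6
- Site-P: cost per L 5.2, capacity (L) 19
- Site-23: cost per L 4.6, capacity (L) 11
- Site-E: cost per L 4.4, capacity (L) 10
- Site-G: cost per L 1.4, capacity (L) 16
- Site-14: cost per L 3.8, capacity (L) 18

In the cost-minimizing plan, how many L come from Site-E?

5

Use suppliers in increasing cost order.
Site-G (1.4): use full 16 ; 29 L to go.
Site-5 at 2.4: take all 6 L ; 23 still needed.
Take 18 from Site-14 at 3.8 ; need 5 more.
Take 5 from Site-E at 4.4 to finish.
Site-23, Site-P: unused.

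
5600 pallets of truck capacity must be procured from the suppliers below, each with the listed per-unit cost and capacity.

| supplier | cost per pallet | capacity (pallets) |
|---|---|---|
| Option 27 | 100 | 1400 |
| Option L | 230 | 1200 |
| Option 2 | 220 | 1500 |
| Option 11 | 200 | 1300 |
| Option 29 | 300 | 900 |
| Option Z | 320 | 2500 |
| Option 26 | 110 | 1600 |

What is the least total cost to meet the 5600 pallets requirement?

Cheapest first:
Take 1400 from Option 27 at 100 ; need 4200 more.
Option 26 (110): use full 1600 ; 2600 pallets to go.
Option 11 (200): use full 1300 ; 1300 pallets to go.
Option 2 (220): take the remaining 1300 ; done.
Option L, Option 29, Option Z: unused.
Cost = 1400×100 + 1600×110 + 1300×200 + 1300×220 = 862000.

862000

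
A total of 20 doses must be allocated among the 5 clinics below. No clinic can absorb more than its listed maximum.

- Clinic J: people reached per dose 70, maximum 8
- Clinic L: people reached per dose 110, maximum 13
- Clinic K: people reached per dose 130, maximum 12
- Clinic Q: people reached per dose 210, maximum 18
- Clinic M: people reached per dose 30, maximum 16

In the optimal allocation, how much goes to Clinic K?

2

Highest people reached per dose first: Clinic Q 210 > Clinic K 130 > Clinic L 110 > Clinic J 70 > Clinic M 30.
Clinic Q takes 18 to reach its cap of 18 — 2 left.
Clinic K: +2 (room for 12) → 2. Pool exhausted.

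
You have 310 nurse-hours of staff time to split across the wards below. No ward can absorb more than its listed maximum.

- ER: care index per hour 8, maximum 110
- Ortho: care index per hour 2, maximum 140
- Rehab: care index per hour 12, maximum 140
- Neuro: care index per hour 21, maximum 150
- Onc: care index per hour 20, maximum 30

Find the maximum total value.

5310

Highest care index per hour first: Neuro 21 > Onc 20 > Rehab 12 > ER 8 > Ortho 2.
Neuro takes 150 to reach its cap of 150 — 160 left.
Onc takes 30 to reach its cap of 30 — 130 left.
Only 130 left; Rehab takes them to reach 130.
Total = 12×130 + 21×150 + 20×30 = 5310.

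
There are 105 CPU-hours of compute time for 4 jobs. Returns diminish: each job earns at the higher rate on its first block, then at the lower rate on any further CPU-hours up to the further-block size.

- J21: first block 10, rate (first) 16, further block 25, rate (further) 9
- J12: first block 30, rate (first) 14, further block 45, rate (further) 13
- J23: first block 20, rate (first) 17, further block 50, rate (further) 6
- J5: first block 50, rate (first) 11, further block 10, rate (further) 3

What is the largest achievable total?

1505

Treat each block as its own option and order by rate: J23/tier1 17 > J21/tier1 16 > J12/tier1 14 > J12/tier2 13 > J5/tier1 11 > J21/tier2 9 > J23/tier2 6 > J5/tier2 3.
Fill J23 tier1 block (20 at 17) ; 85 left.
Fill J21 tier1 block (10 at 16) ; 75 left.
J12/tier1 (14): +30 ; 45 left.
J12 tier2 at 13: fill all 45 ; 0 left.
Total = 17×20 + 16×10 + 14×30 + 13×45 = 1505.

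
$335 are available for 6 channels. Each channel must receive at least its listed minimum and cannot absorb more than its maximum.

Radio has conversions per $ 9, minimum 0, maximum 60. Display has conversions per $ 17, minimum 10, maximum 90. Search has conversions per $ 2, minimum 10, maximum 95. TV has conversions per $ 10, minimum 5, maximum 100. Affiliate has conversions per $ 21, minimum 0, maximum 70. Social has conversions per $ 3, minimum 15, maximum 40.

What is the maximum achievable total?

Meeting every minimum uses 0+10+10+5+0+15 = 40 $, leaving 295.
Highest conversions per $ first: Affiliate 21 > Display 17 > TV 10 > Radio 9 > Social 3 > Search 2.
Affiliate takes 70 more to reach its cap of 70 ; 225 left.
Give Display 80 more to hit its cap of 90 ; 145 left.
TV takes 95 more to reach its cap of 100 ; 50 left.
Only 50 left; Radio takes them to reach 50.
Total = 9×50 + 17×90 + 2×10 + 10×100 + 21×70 + 3×15 = 4515.

4515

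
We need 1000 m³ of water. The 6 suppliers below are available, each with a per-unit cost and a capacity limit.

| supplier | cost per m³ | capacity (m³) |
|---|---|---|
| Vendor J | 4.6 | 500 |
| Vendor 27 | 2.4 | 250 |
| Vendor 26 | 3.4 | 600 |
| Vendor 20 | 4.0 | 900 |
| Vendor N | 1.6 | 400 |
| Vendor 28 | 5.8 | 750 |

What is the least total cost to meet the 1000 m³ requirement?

Cheapest first:
Vendor N at 1.6: take all 400 m³ → 600 still needed.
Vendor 27 (2.4): use full 250 → 350 m³ to go.
Take 350 from Vendor 26 at 3.4 to finish.
Vendor 20, Vendor J, Vendor 28: unused.
Cost = 400×1.6 + 250×2.4 + 350×3.4 = 2430.

2430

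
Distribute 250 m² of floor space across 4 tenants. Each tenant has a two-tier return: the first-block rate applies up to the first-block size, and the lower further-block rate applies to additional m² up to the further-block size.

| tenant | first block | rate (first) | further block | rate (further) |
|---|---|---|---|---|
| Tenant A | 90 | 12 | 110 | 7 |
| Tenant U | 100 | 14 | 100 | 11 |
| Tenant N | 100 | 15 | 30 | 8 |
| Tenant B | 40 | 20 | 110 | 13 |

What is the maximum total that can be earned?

Treat each block as its own option and order by rate: Tenant B/first 20 > Tenant N/first 15 > Tenant U/first 14 > Tenant B/second 13 > Tenant A/first 12 > Tenant U/second 11 > Tenant N/second 8 > Tenant A/second 7.
Tenant B/first (20): +40 ; 210 left.
Tenant N first at 15: fill all 100 ; 110 left.
Tenant U first at 14: fill all 100 ; 10 left.
10 remain; put them into Tenant B second at 13.
Total = 20×40 + 15×100 + 14×100 + 13×10 = 3830.

3830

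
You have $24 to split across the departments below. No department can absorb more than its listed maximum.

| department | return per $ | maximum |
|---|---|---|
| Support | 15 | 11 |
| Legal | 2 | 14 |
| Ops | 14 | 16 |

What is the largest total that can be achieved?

347

Rank by return per $: Support 15 > Ops 14 > Legal 2.
Support: +11 to 11 (cap) — 13 left.
Ops: +13 (room for 16) → 13. Pool exhausted.
Total = 15×11 + 14×13 = 347.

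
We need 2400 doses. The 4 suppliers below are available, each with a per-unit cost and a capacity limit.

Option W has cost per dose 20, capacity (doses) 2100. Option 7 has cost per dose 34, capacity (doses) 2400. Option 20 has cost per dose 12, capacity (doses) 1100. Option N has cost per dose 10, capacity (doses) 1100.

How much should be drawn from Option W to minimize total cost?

Use suppliers in increasing cost order.
Option N (10): use full 1100 — 1300 doses to go.
Take 1100 from Option 20 at 12 — need 200 more.
Take 200 from Option W at 20 to finish.
Option 7: unused.

200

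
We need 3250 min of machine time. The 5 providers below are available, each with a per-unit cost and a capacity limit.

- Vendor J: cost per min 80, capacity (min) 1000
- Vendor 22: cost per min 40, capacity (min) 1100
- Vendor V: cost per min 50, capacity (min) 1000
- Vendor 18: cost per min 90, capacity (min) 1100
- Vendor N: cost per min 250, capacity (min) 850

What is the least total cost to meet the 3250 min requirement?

187500

Cheapest first:
Vendor 22 at 40: take all 1100 min ; 2150 still needed.
Vendor V at 50: take all 1000 min ; 1150 still needed.
Vendor J at 80: take all 1000 min ; 150 still needed.
Vendor 18 at 90: take 150 of its 1100 ; requirement met.
Vendor N: unused.
Cost = 1100×40 + 1000×50 + 1000×80 + 150×90 = 187500.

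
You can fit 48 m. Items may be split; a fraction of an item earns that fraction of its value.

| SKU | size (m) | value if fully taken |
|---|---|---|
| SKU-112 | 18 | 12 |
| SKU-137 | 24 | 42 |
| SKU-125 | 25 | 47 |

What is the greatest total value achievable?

87.25

Best value per unit of size first: SKU-125 47/25≈1.88, SKU-137 42/24≈1.75, SKU-112 12/18≈0.667.
Take all of SKU-125 (25 m, value 47) ; 23 m left.
Only 23 m remain; take 23/24 of SKU-137 for value 42×23/24 = 40.25.
Total value = 87.25.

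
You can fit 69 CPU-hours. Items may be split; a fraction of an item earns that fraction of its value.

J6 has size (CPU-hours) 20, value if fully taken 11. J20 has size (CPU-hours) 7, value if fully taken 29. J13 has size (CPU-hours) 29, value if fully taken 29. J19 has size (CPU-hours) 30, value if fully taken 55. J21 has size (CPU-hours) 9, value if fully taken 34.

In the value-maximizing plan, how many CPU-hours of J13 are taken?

Best value per unit of size first: J20 29/7≈4.14, J21 34/9≈3.78, J19 55/30≈1.83, J13 29/29≈1, J6 11/20≈0.55.
All 7 CPU-hours of J20 fit (value 29) ; 62 remain.
Take all of J21 (9 CPU-hours, value 34) ; 53 CPU-hours left.
All 30 CPU-hours of J19 fit (value 55) ; 23 remain.
Only 23 CPU-hours remain; take 23/29 of J13 for value 29×23/29 = 23.

23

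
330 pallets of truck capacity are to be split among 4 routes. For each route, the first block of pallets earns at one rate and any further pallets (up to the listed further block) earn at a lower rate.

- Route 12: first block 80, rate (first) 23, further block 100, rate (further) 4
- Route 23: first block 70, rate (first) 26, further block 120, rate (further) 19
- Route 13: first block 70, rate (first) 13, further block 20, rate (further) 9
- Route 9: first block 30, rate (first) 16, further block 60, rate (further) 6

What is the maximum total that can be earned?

6810

Treat each block as its own option and order by rate: Route 23/tier1 26 > Route 12/tier1 23 > Route 23/tier2 19 > Route 9/tier1 16 > Route 13/tier1 13 > Route 13/tier2 9 > Route 9/tier2 6 > Route 12/tier2 4.
Route 23/tier1 (26): +70 ; 260 left.
Fill Route 12 tier1 block (80 at 23) ; 180 left.
Fill Route 23 tier2 block (120 at 19) ; 60 left.
Route 9/tier1 (16): +30 ; 30 left.
Route 13 tier1 at 13: only 30 left, fill 30.
Total = 26×70 + 23×80 + 19×120 + 16×30 + 13×30 = 6810.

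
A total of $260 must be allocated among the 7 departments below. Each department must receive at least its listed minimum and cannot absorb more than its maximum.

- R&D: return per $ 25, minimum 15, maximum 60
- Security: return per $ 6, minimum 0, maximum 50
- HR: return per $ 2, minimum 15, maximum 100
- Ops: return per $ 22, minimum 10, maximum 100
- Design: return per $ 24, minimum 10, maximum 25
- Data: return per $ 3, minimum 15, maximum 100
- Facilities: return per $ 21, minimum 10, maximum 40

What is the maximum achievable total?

5245

Meeting every minimum uses 15+0+15+10+10+15+10 = 75 $, leaving 185.
Rank by return per $: R&D 25 > Design 24 > Ops 22 > Facilities 21 > Security 6 > Data 3 > HR 2.
R&D takes 45 more to reach its cap of 60 → 140 left.
Design takes 15 more to reach its cap of 25 → 125 left.
Ops takes 90 more to reach its cap of 100 → 35 left.
Facilities takes 30 more to reach its cap of 40 → 5 left.
Security: +5 (room for 50) → 5. Pool exhausted.
Total = 25×60 + 6×5 + 2×15 + 22×100 + 24×25 + 3×15 + 21×40 = 5245.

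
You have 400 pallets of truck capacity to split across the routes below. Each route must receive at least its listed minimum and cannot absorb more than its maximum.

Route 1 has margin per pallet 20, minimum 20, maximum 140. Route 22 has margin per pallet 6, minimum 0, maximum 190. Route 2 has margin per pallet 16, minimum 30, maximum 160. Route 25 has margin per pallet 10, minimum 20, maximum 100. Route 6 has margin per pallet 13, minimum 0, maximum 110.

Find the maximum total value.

6600

Meeting every minimum uses 20+0+30+20+0 = 70 pallets, leaving 330.
Highest margin per pallet first: Route 1 20 > Route 2 16 > Route 6 13 > Route 25 10 > Route 22 6.
Give Route 1 120 more to hit its cap of 140 — 210 left.
Route 2: +130 to 160 (cap) — 80 left.
Only 80 left; Route 6 takes them to reach 80.
Total = 20×140 + 16×160 + 10×20 + 13×80 = 6600.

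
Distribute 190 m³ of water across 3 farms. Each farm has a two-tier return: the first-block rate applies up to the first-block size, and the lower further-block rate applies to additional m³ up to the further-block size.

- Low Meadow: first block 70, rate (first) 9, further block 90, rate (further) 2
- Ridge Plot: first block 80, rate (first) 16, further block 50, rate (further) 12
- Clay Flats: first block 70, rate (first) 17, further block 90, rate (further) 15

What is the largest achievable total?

3070

Order all 6 blocks by rate: Clay Flats/tier1 17 > Ridge Plot/tier1 16 > Clay Flats/tier2 15 > Ridge Plot/tier2 12 > Low Meadow/tier1 9 > Low Meadow/tier2 2.
Fill Clay Flats tier1 block (70 at 17) ; 120 left.
Ridge Plot tier1 at 16: fill all 80 ; 40 left.
40 remain; put them into Clay Flats tier2 at 15.
Total = 17×70 + 16×80 + 15×40 = 3070.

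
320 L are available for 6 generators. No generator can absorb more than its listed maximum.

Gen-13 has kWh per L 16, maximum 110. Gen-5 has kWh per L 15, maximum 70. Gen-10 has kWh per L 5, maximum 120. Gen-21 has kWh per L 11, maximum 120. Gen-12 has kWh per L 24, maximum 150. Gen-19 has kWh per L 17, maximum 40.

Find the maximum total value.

Highest kWh per L first: Gen-12 24 > Gen-19 17 > Gen-13 16 > Gen-5 15 > Gen-21 11 > Gen-10 5.
Gen-12 takes 150 to reach its cap of 150 — 170 left.
Gen-19: +40 to 40 (cap) — 130 left.
Give Gen-13 110 to hit its cap of 110 — 20 left.
Gen-5 has room for 70 but only 20 remain, so it gets 20.
Total = 16×110 + 15×20 + 24×150 + 17×40 = 6340.

6340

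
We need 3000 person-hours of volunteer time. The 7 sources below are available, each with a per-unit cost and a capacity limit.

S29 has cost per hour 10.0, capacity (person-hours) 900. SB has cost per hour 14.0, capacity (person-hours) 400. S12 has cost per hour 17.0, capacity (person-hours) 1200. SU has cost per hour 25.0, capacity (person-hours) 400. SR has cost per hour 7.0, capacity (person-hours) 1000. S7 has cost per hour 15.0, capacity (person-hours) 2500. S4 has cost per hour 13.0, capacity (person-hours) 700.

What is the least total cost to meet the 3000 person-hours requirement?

Use sources in increasing cost order.
Take 1000 from SR at 7.0 ; need 2000 more.
S29 (10.0): use full 900 ; 1100 person-hours to go.
S4 at 13.0: take all 700 person-hours ; 400 still needed.
Take 400 from SB at 14.0 ; need 0 more.
S7, S12, SU: unused.
Cost = 1000×7.0 + 900×10.0 + 700×13.0 + 400×14.0 = 30700.

30700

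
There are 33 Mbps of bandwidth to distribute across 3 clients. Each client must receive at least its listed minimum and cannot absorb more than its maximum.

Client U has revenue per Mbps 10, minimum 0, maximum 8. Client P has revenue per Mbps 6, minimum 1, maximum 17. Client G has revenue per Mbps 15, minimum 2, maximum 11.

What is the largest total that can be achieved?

Meeting every minimum uses 0+1+2 = 3 Mbps, leaving 30.
Rank by revenue per Mbps: Client G 15 > Client U 10 > Client P 6.
Give Client G 9 more to hit its cap of 11 — 21 left.
Client U: +8 to 8 (cap) — 13 left.
Only 13 left; Client P takes them to reach 14.
Total = 10×8 + 6×14 + 15×11 = 329.

329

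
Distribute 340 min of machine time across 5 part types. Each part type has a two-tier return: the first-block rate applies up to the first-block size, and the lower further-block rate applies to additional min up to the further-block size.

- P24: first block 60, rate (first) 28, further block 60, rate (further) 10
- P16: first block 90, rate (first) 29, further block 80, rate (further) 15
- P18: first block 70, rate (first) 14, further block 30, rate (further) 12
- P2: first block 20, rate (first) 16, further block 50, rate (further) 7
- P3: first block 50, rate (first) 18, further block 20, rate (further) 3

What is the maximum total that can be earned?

Order all 10 blocks by rate: P16/first 29 > P24/first 28 > P3/first 18 > P2/first 16 > P16/second 15 > P18/first 14 > P18/second 12 > P24/second 10 > P2/second 7 > P3/second 3.
P16 first at 29: fill all 90 → 250 left.
Fill P24 first block (60 at 28) → 190 left.
P3 first at 18: fill all 50 → 140 left.
P2/first (16): +20 → 120 left.
P16/second (15): +80 → 40 left.
P18 first at 14: only 40 left, fill 40.
Total = 29×90 + 28×60 + 18×50 + 16×20 + 15×80 + 14×40 = 7270.

7270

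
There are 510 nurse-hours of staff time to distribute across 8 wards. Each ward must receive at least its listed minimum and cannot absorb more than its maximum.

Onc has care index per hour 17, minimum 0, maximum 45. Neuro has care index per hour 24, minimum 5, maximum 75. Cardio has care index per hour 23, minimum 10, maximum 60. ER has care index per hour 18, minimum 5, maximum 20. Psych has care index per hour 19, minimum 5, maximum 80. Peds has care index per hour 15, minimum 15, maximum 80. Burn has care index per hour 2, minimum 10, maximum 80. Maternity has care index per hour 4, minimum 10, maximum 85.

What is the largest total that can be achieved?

7495

Meeting every minimum uses 0+5+10+5+5+15+10+10 = 60 nurse-hours, leaving 450.
Rank by care index per hour: Neuro 24 > Cardio 23 > Psych 19 > ER 18 > Onc 17 > Peds 15 > Maternity 4 > Burn 2.
Neuro: +70 to 75 (cap) ; 380 left.
Give Cardio 50 more to hit its cap of 60 ; 330 left.
Give Psych 75 more to hit its cap of 80 ; 255 left.
ER takes 15 more to reach its cap of 20 ; 240 left.
Onc takes 45 more to reach its cap of 45 ; 195 left.
Peds: +65 to 80 (cap) ; 130 left.
Give Maternity 75 more to hit its cap of 85 ; 55 left.
Only 55 left; Burn takes them to reach 65.
Total = 17×45 + 24×75 + 23×60 + 18×20 + 19×80 + 15×80 + 2×65 + 4×85 = 7495.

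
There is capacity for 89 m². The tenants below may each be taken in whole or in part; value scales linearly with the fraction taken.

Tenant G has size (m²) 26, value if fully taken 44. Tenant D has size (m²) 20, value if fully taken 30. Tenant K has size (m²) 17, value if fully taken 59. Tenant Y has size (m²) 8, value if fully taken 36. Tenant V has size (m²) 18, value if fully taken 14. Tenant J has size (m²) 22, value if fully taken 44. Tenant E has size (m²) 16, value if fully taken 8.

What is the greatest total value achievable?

207

Sort by value density: Tenant Y 36/8≈4.5, Tenant K 59/17≈3.47, Tenant J 44/22≈2, Tenant G 44/26≈1.69, Tenant D 30/20≈1.5, Tenant V 14/18≈0.778, Tenant E 8/16≈0.5.
Tenant Y: take in full, 8 m² for value 36 — 81 left.
Tenant K: take in full, 17 m² for value 59 — 64 left.
Tenant J: take in full, 22 m² for value 44 — 42 left.
All 26 m² of Tenant G fit (value 44) — 16 remain.
16 m² left: a 16/20 share of Tenant D gives 30×16/20 = 24.
Total value = 207.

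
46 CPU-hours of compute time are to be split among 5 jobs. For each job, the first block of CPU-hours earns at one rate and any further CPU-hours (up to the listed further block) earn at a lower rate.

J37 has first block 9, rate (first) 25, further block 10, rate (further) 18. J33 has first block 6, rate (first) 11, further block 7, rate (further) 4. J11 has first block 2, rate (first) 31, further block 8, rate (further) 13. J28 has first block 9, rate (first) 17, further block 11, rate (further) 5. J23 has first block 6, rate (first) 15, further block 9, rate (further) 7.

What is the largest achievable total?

836

Treat each block as its own option and order by rate: J11/T1 31 > J37/T1 25 > J37/T2 18 > J28/T1 17 > J23/T1 15 > J11/T2 13 > J33/T1 11 > J23/T2 7 > J28/T2 5 > J33/T2 4.
Fill J11 T1 block (2 at 31) ; 44 left.
J37/T1 (25): +9 ; 35 left.
J37/T2 (18): +10 ; 25 left.
J28 T1 at 17: fill all 9 ; 16 left.
Fill J23 T1 block (6 at 15) ; 10 left.
Fill J11 T2 block (8 at 13) ; 2 left.
J33 T1 at 11: only 2 left, fill 2.
Total = 31×2 + 25×9 + 18×10 + 17×9 + 15×6 + 13×8 + 11×2 = 836.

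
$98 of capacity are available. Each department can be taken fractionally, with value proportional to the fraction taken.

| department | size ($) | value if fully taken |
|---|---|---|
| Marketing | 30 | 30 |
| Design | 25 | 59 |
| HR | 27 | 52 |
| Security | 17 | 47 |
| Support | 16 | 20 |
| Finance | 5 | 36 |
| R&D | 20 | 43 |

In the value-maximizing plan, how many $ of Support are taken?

4

Rank by value-to-size ratio: Finance 36/5≈7.2, Security 47/17≈2.76, Design 59/25≈2.36, R&D 43/20≈2.15, HR 52/27≈1.93, Support 20/16≈1.25, Marketing 30/30≈1.
Finance: take in full, 5 $ for value 36 → 93 left.
Security: take in full, 17 $ for value 47 → 76 left.
All 25 $ of Design fit (value 59) → 51 remain.
R&D: take in full, 20 $ for value 43 → 31 left.
Take all of HR (27 $, value 52) → 4 $ left.
Only 4 $ remain; take 4/16 of Support for value 20×4/16 = 5.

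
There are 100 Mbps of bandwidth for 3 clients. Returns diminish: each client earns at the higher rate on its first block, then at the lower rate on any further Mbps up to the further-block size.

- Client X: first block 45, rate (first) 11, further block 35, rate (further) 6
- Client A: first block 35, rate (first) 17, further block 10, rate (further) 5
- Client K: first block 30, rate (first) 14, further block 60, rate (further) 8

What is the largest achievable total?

1400

Treat each block as its own option and order by rate: Client A/T1 17 > Client K/T1 14 > Client X/T1 11 > Client K/T2 8 > Client X/T2 6 > Client A/T2 5.
Fill Client A T1 block (35 at 17) ; 65 left.
Client K T1 at 14: fill all 30 ; 35 left.
Client X T1 at 11: only 35 left, fill 35.
Total = 17×35 + 14×30 + 11×35 = 1400.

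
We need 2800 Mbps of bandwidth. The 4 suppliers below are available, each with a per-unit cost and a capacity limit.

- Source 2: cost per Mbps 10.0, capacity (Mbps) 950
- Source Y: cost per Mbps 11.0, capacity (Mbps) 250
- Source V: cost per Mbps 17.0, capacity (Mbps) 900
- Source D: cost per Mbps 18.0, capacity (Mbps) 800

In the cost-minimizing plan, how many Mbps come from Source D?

700

Fill from the cheapest supplier first.
Source 2 (10.0): use full 950 → 1850 Mbps to go.
Source Y at 11.0: take all 250 Mbps → 1600 still needed.
Take 900 from Source V at 17.0 → need 700 more.
Take 700 from Source D at 18.0 to finish.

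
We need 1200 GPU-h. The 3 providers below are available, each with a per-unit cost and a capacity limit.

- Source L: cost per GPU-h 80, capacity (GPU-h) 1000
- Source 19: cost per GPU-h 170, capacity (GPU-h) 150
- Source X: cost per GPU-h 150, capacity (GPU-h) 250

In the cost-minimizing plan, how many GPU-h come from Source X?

Cheapest first:
Take 1000 from Source L at 80 → need 200 more.
Take 200 from Source X at 150 to finish.
Source 19: unused.

200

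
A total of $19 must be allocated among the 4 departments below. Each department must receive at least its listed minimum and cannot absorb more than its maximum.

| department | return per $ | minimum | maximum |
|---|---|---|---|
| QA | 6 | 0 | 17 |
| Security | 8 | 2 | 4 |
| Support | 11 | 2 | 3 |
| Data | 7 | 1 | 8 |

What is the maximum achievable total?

Meeting every minimum uses 0+2+2+1 = 5 $, leaving 14.
Highest return per $ first: Support 11 > Security 8 > Data 7 > QA 6.
Give Support 1 more to hit its cap of 3 → 13 left.
Security: +2 to 4 (cap) → 11 left.
Data takes 7 more to reach its cap of 8 → 4 left.
QA: +4 (room for 17) → 4. Pool exhausted.
Total = 6×4 + 8×4 + 11×3 + 7×8 = 145.

145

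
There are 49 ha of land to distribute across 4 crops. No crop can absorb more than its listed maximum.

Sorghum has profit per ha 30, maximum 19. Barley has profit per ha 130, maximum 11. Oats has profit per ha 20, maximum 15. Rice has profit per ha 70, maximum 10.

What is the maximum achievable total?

Order the crops by profit per ha: Barley 130 > Rice 70 > Sorghum 30 > Oats 20.
Barley: +11 to 11 (cap) ; 38 left.
Rice: +10 to 10 (cap) ; 28 left.
Give Sorghum 19 to hit its cap of 19 ; 9 left.
Oats has room for 15 but only 9 remain, so it gets 9.
Total = 30×19 + 130×11 + 20×9 + 70×10 = 2880.

2880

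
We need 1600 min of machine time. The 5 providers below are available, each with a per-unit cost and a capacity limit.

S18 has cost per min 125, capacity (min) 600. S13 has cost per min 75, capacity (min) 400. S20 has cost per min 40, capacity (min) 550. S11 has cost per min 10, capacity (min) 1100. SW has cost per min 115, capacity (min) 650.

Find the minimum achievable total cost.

31000

Fill from the cheapest provider first.
Take 1100 from S11 at 10 — need 500 more.
S20 at 40: take 500 of its 550 — requirement met.
S13, SW, S18: unused.
Cost = 1100×10 + 500×40 = 31000.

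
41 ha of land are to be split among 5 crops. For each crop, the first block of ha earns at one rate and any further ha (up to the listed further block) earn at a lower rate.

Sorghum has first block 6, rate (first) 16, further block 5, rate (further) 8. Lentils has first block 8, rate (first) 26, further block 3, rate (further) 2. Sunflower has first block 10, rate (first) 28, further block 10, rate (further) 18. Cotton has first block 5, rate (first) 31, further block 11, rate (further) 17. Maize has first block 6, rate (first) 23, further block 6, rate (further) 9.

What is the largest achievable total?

995

Order all 10 blocks by rate: Cotton/T1 31 > Sunflower/T1 28 > Lentils/T1 26 > Maize/T1 23 > Sunflower/T2 18 > Cotton/T2 17 > Sorghum/T1 16 > Maize/T2 9 > Sorghum/T2 8 > Lentils/T2 2.
Cotton/T1 (31): +5 ; 36 left.
Sunflower T1 at 28: fill all 10 ; 26 left.
Fill Lentils T1 block (8 at 26) ; 18 left.
Maize/T1 (23): +6 ; 12 left.
Sunflower/T2 (18): +10 ; 2 left.
Cotton/T2: +2 of 11 at 17; pool empty.
Total = 31×5 + 28×10 + 26×8 + 23×6 + 18×10 + 17×2 = 995.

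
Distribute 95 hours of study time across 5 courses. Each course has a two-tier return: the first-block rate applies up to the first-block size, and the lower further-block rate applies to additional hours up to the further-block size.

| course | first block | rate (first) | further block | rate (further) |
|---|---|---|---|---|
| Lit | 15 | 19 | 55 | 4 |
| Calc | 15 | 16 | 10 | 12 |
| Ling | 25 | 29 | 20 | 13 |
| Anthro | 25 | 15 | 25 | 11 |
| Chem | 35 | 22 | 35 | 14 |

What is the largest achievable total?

2095

Rank every tier by rate: Ling/T1 29 > Chem/T1 22 > Lit/T1 19 > Calc/T1 16 > Anthro/T1 15 > Chem/T2 14 > Ling/T2 13 > Calc/T2 12 > Anthro/T2 11 > Lit/T2 4.
Fill Ling T1 block (25 at 29) ; 70 left.
Fill Chem T1 block (35 at 22) ; 35 left.
Fill Lit T1 block (15 at 19) ; 20 left.
Calc/T1 (16): +15 ; 5 left.
Anthro/T1: +5 of 25 at 15; pool empty.
Total = 29×25 + 22×35 + 19×15 + 16×15 + 15×5 = 2095.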